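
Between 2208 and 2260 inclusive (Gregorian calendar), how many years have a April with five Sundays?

April has 30 days; it has five Sundays when Sunday falls among the first (month-length − 28) days — i.e. when April 1 is one of Sunday/Saturday.
April 1 by year: 2208:Fri 2209:Sat✓ 2210:Sun✓ 2211:Mon 2212:Wed 2213:Thu 2214:Fri 2215:Sat✓ 2216:Mon 2217:Tue 2218:Wed 2219:Thu 2220:Sat✓ 2221:Sun✓ 2222:Mon …(23 more)… 2246:Wed 2247:Thu 2248:Sat✓ 2249:Sun✓ 2250:Mon 2251:Tue 2252:Thu 2253:Fri 2254:Sat✓ 2255:Sun✓ 2256:Tue 2257:Wed 2258:Thu 2259:Fri 2260:Sun✓
Years with five Sundays: 2209, 2210, 2215, 2220, 2221, 2226, 2227, 2232, 2237, 2238, 2243, 2248, 2249, 2254, 2255, 2260 → 16.

16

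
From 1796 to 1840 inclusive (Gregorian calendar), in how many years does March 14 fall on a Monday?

Track March 14's weekday year by year (advancing +1, or +2 across a Feb 29):
  1796: Mon ✓  1797: Tue (+1)  1798: Wed (+1)  1799: Thu (+1)  1800: Fri (+1)
  1801: Sat (+1)  1802: Sun (+1)  1803: Mon (+1) ✓  1804: Wed (+2)  1805: Thu (+1)
  1806: Fri (+1)  1807: Sat (+1)  1808: Mon (+2) ✓  1809: Tue (+1)  … (17 more years) …
  1827: Wed (+1)  1828: Fri (+2)  1829: Sat (+1)  1830: Sun (+1)  1831: Mon (+1) ✓
  1832: Wed (+2)  1833: Thu (+1)  1834: Fri (+1)  1835: Sat (+1)  1836: Mon (+2) ✓
  1837: Tue (+1)  1838: Wed (+1)  1839: Thu (+1)  1840: Sat (+2)
Monday years: 1796, 1803, 1808, 1814, 1825, 1831, 1836 — 7 in total.

7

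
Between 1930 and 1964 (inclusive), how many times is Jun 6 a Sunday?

Track Jun 6's weekday year by year (advancing +1, or +2 across a Feb 29):
  1930: Fri  1931: Sat (+1)  1932: Mon (+2)  1933: Tue (+1)  1934: Wed (+1)
  1935: Thu (+1)  1936: Sat (+2)  1937: Sun (+1) ✓  1938: Mon (+1)  1939: Tue (+1)
  1940: Thu (+2)  1941: Fri (+1)  1942: Sat (+1)  1943: Sun (+1) ✓  … (7 more years) …
  1951: Wed (+1)  1952: Fri (+2)  1953: Sat (+1)  1954: Sun (+1) ✓  1955: Mon (+1)
  1956: Wed (+2)  1957: Thu (+1)  1958: Fri (+1)  1959: Sat (+1)  1960: Mon (+2)
  1961: Tue (+1)  1962: Wed (+1)  1963: Thu (+1)  1964: Sat (+2)
Sunday years: 1937, 1943, 1948, 1954 — 4 in total.

4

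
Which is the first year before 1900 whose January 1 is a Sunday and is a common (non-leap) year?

1899

Jan 1 advances by 2 weekdays after a leap year and by 1 after a common year.
1900: Jan 1 is Monday.
1899: Sunday
1899 begins on a Sunday and is a common year.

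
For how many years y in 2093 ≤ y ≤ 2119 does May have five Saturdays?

12

May has 31 days; it has five Saturdays when Saturday falls among the first (month-length − 28) days — i.e. when May 1 is one of Saturday/Friday/Thursday.
May 1 by year: 2093:Fri✓ 2094:Sat✓ 2095:Sun 2096:Tue 2097:Wed 2098:Thu✓ 2099:Fri✓ 2100:Sat✓ 2101:Sun 2102:Mon 2103:Tue 2104:Thu✓ 2105:Fri✓ 2106:Sat✓ 2107:Sun 2108:Tue 2109:Wed 2110:Thu✓ 2111:Fri✓ 2112:Sun 2113:Mon 2114:Tue 2115:Wed 2116:Fri✓ 2117:Sat✓ 2118:Sun 2119:Mon
Years with five Saturdays: 2093, 2094, 2098, 2099, 2100, 2104, 2105, 2106, 2110, 2111, 2116, 2117 → 12.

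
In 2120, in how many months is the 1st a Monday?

3

Check the 1st of each month of 2120: Jan 1: Mon, Feb 1: Thu, Mar 1: Fri, Apr 1: Mon, May 1: Wed, Jun 1: Sat, Jul 1: Mon, Aug 1: Thu, Sep 1: Sun, Oct 1: Tue, Nov 1: Fri, Dec 1: Sun.
Monday occurs in January, April, July — 3 months.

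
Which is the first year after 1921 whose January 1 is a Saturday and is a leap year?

Jan 1 advances by 2 weekdays after a leap year and by 1 after a common year.
1921: Jan 1 is Saturday.
1922: Sunday
1923: Monday
1924: Tuesday (leap)
1925: Thursday
1926: Friday
1927: Saturday
1928: Sunday (leap)
1929: Tuesday
1930: Wednesday
1931: Thursday
1932: Friday (leap)
1933: Sunday
1934: Monday
1935: Tuesday
1936: Wednesday (leap)
1937: Friday
1938: Saturday
1939: Sunday
1940: Monday (leap)
1941: Wednesday
1942: Thursday
1943: Friday
1944: Saturday (leap)
1944 begins on a Saturday and is a leap year.

1944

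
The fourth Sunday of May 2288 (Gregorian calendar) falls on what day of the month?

27

May 1, 2288 is a Tuesday, so the first Sunday is the 6th.
The fourth Sunday is 6 + 21 = 27.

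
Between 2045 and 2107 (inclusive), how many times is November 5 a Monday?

9

Track November 5's weekday year by year (advancing +1, or +2 across a Feb 29):
  2045: Sun  2046: Mon (+1) ✓  2047: Tue (+1)  2048: Thu (+2)  2049: Fri (+1)
  2050: Sat (+1)  2051: Sun (+1)  2052: Tue (+2)  2053: Wed (+1)  2054: Thu (+1)
  2055: Fri (+1)  2056: Sun (+2)  2057: Mon (+1) ✓  2058: Tue (+1)  … (35 more years) …
  2094: Fri (+1)  2095: Sat (+1)  2096: Mon (+2) ✓  2097: Tue (+1)  2098: Wed (+1)
  2099: Thu (+1)  2100: Fri (+1)  2101: Sat (+1)  2102: Sun (+1)  2103: Mon (+1) ✓
  2104: Wed (+2)  2105: Thu (+1)  2106: Fri (+1)  2107: Sat (+1)
Monday years: 2046, 2057, 2063, 2068, 2074, 2085, 2091, 2096, 2103 — 9 in total.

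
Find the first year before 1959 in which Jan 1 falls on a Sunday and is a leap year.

Jan 1 advances by 2 weekdays after a leap year and by 1 after a common year.
1959: Jan 1 is Thursday.
1958: Wednesday
1957: Tuesday
1956: Sunday (leap)
1956 begins on a Sunday and is a leap year.

1956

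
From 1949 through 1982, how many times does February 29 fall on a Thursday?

Leap years in 1949–1982: 8 of them.
Feb 29 weekday advances by 5 (mod 7) from one leap year to the next four years later (or differs when a century non-leap intervenes).
Leap-day weekdays: 1952:Fri 1956:Wed 1960:Mon 1964:Sat 1968:Thu✓ 1972:Tue 1976:Sun 1980:Fri
Thursday: 1968 → 1.

1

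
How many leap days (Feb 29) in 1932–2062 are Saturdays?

5

Leap years in 1932–2062: 33 of them.
Feb 29 weekday advances by 5 (mod 7) from one leap year to the next four years later (or differs when a century non-leap intervenes).
Leap-day weekdays: 1932:Mon 1936:Sat✓ 1940:Thu 1944:Tue 1948:Sun 1952:Fri 1956:Wed 1960:Mon 1964:Sat✓ 1968:Thu 1972:Tue 1976:Sun 1980:Fri …(7 more)… 2012:Wed 2016:Mon 2020:Sat✓ 2024:Thu 2028:Tue 2032:Sun 2036:Fri 2040:Wed 2044:Mon 2048:Sat✓ 2052:Thu 2056:Tue 2060:Sun
Saturday: 1936, 1964, 1992, 2020, 2048 → 5.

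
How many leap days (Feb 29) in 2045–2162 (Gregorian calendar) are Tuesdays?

4

Leap years in 2045–2162: 28 of them.
Feb 29 weekday advances by 5 (mod 7) from one leap year to the next four years later (or differs when a century non-leap intervenes).
Leap-day weekdays: 2048:Sat 2052:Thu 2056:Tue✓ 2060:Sun 2064:Fri 2068:Wed 2072:Mon 2076:Sat 2080:Thu 2084:Tue✓ 2088:Sun 2092:Fri 2096:Wed 2104:Fri 2108:Wed 2112:Mon 2116:Sat 2120:Thu 2124:Tue✓ 2128:Sun 2132:Fri 2136:Wed 2140:Mon 2144:Sat 2148:Thu 2152:Tue✓ 2156:Sun 2160:Fri
Tuesday: 2056, 2084, 2124, 2152 → 4.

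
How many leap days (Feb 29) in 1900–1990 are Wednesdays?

Leap years in 1900–1990: 22 of them.
Feb 29 weekday advances by 5 (mod 7) from one leap year to the next four years later (or differs when a century non-leap intervenes).
Leap-day weekdays: 1904:Mon 1908:Sat 1912:Thu 1916:Tue 1920:Sun 1924:Fri 1928:Wed✓ 1932:Mon 1936:Sat 1940:Thu 1944:Tue 1948:Sun 1952:Fri 1956:Wed✓ 1960:Mon 1964:Sat 1968:Thu 1972:Tue 1976:Sun 1980:Fri 1984:Wed✓ 1988:Mon
Wednesday: 1928, 1956, 1984 → 3.

3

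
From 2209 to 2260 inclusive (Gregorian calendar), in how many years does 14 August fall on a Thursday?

7

Track 14 August's weekday year by year (advancing +1, or +2 across a Feb 29):
  2209: Mon  2210: Tue (+1)  2211: Wed (+1)  2212: Fri (+2)  2213: Sat (+1)
  2214: Sun (+1)  2215: Mon (+1)  2216: Wed (+2)  2217: Thu (+1) ✓  2218: Fri (+1)
  2219: Sat (+1)  2220: Mon (+2)  2221: Tue (+1)  2222: Wed (+1)  … (24 more years) …
  2247: Sat (+1)  2248: Mon (+2)  2249: Tue (+1)  2250: Wed (+1)  2251: Thu (+1) ✓
  2252: Sat (+2)  2253: Sun (+1)  2254: Mon (+1)  2255: Tue (+1)  2256: Thu (+2) ✓
  2257: Fri (+1)  2258: Sat (+1)  2259: Sun (+1)  2260: Tue (+2)
Thursday years: 2217, 2223, 2228, 2234, 2245, 2251, 2256 — 7 in total.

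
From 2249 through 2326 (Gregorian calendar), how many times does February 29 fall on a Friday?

3

Leap years in 2249–2326: 18 of them.
Feb 29 weekday advances by 5 (mod 7) from one leap year to the next four years later (or differs when a century non-leap intervenes).
Leap-day weekdays: 2252:Sun 2256:Fri✓ 2260:Wed 2264:Mon 2268:Sat 2272:Thu 2276:Tue 2280:Sun 2284:Fri✓ 2288:Wed 2292:Mon 2296:Sat 2304:Mon 2308:Sat 2312:Thu 2316:Tue 2320:Sun 2324:Fri✓
Friday: 2256, 2284, 2324 → 3.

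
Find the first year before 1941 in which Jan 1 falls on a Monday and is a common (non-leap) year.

Jan 1 advances by 2 weekdays after a leap year and by 1 after a common year.
1941: Jan 1 is Wednesday.
1940: Monday (leap)
1939: Sunday
1938: Saturday
1937: Friday
1936: Wednesday (leap)
1935: Tuesday
1934: Monday
1934 begins on a Monday and is a common year.

1934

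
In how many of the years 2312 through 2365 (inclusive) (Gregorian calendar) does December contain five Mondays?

24

December has 31 days; it has five Mondays when Monday falls among the first (month-length − 28) days — i.e. when December 1 is one of Monday/Sunday/Saturday.
December 1 by year: 2312:Sun✓ 2313:Mon✓ 2314:Tue 2315:Wed 2316:Fri 2317:Sat✓ 2318:Sun✓ 2319:Mon✓ 2320:Wed 2321:Thu 2322:Fri 2323:Sat✓ 2324:Mon✓ 2325:Tue 2326:Wed …(24 more)… 2351:Sat✓ 2352:Mon✓ 2353:Tue 2354:Wed 2355:Thu 2356:Sat✓ 2357:Sun✓ 2358:Mon✓ 2359:Tue 2360:Thu 2361:Fri 2362:Sat✓ 2363:Sun✓ 2364:Tue 2365:Wed
Years with five Mondays: 2312, 2313, 2317, 2318, 2319, 2323, 2324, 2328, 2329, 2330, 2334, 2335, 2340, 2341, 2345, 2346, 2347, 2351, 2352, 2356, 2357, 2358, 2362, 2363 → 24.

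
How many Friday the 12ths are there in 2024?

3

Check the 12th of each month of 2024: Jan 12: Fri, Feb 12: Mon, Mar 12: Tue, Apr 12: Fri, May 12: Sun, Jun 12: Wed, Jul 12: Fri, Aug 12: Mon, Sep 12: Thu, Oct 12: Sat, Nov 12: Tue, Dec 12: Thu.
Friday occurs in January, April, July — 3 months.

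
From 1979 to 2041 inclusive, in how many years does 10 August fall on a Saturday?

Track 10 August's weekday year by year (advancing +1, or +2 across a Feb 29):
  1979: Fri  1980: Sun (+2)  1981: Mon (+1)  1982: Tue (+1)  1983: Wed (+1)
  1984: Fri (+2)  1985: Sat (+1) ✓  1986: Sun (+1)  1987: Mon (+1)  1988: Wed (+2)
  1989: Thu (+1)  1990: Fri (+1)  1991: Sat (+1) ✓  1992: Mon (+2)  … (35 more years) …
  2028: Thu (+2)  2029: Fri (+1)  2030: Sat (+1) ✓  2031: Sun (+1)  2032: Tue (+2)
  2033: Wed (+1)  2034: Thu (+1)  2035: Fri (+1)  2036: Sun (+2)  2037: Mon (+1)
  2038: Tue (+1)  2039: Wed (+1)  2040: Fri (+2)  2041: Sat (+1) ✓
Saturday years: 1985, 1991, 1996, 2002, 2013, 2019, 2024, 2030, 2041 — 9 in total.

9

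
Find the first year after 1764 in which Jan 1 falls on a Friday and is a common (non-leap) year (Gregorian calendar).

1773

Jan 1 advances by 2 weekdays after a leap year and by 1 after a common year.
1764: Jan 1 is Sunday (leap).
1765: Tuesday
1766: Wednesday
1767: Thursday
1768: Friday (leap)
1769: Sunday
1770: Monday
1771: Tuesday
1772: Wednesday (leap)
1773: Friday
1773 begins on a Friday and is a common year.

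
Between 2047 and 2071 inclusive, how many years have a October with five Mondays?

October has 31 days; it has five Mondays when Monday falls among the first (month-length − 28) days — i.e. when October 1 is one of Monday/Sunday/Saturday.
October 1 by year: 2047:Tue 2048:Thu 2049:Fri 2050:Sat✓ 2051:Sun✓ 2052:Tue 2053:Wed 2054:Thu 2055:Fri 2056:Sun✓ 2057:Mon✓ 2058:Tue 2059:Wed 2060:Fri 2061:Sat✓ 2062:Sun✓ 2063:Mon✓ 2064:Wed 2065:Thu 2066:Fri 2067:Sat✓ 2068:Mon✓ 2069:Tue 2070:Wed 2071:Thu
Years with five Mondays: 2050, 2051, 2056, 2057, 2061, 2062, 2063, 2067, 2068 → 9.

9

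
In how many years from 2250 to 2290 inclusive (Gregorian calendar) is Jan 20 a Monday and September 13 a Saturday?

5

Check each year's weekday for Jan 20 and September 13:
  2250: Sun/Fri  2251: Mon/Sat ✓  2252: Tue/Mon  2253: Thu/Tue  2254: Fri/Wed  2255: Sat/Thu  2256: Sun/Sat  2257: Tue/Sun  2258: Wed/Mon  2259: Thu/Tue  2260: Fri/Thu  2261: Sun/Fri  2262: Mon/Sat ✓  2263: Tue/Sun  …(13 more)…  2277: Sat/Thu  2278: Sun/Fri  2279: Mon/Sat ✓  2280: Tue/Mon  2281: Thu/Tue  2282: Fri/Wed  2283: Sat/Thu  2284: Sun/Sat  2285: Tue/Sun  2286: Wed/Mon  2287: Thu/Tue  2288: Fri/Thu  2289: Sun/Fri  2290: Mon/Sat ✓
Both conditions hold in: 2251, 2262, 2273, 2279, 2290 — 5.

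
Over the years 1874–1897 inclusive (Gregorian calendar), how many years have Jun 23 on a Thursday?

Track Jun 23's weekday year by year (advancing +1, or +2 across a Feb 29):
  1874: Tue  1875: Wed (+1)  1876: Fri (+2)  1877: Sat (+1)  1878: Sun (+1)
  1879: Mon (+1)  1880: Wed (+2)  1881: Thu (+1) ✓  1882: Fri (+1)  1883: Sat (+1)
  1884: Mon (+2)  1885: Tue (+1)  1886: Wed (+1)  1887: Thu (+1) ✓  1888: Sat (+2)
  1889: Sun (+1)  1890: Mon (+1)  1891: Tue (+1)  1892: Thu (+2) ✓  1893: Fri (+1)
  1894: Sat (+1)  1895: Sun (+1)  1896: Tue (+2)  1897: Wed (+1)
Thursday years: 1881, 1887, 1892 — 3 in total.

3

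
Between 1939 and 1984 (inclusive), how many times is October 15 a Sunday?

7

Track October 15's weekday year by year (advancing +1, or +2 across a Feb 29):
  1939: Sun ✓  1940: Tue (+2)  1941: Wed (+1)  1942: Thu (+1)  1943: Fri (+1)
  1944: Sun (+2) ✓  1945: Mon (+1)  1946: Tue (+1)  1947: Wed (+1)  1948: Fri (+2)
  1949: Sat (+1)  1950: Sun (+1) ✓  1951: Mon (+1)  1952: Wed (+2)  … (18 more years) …
  1971: Fri (+1)  1972: Sun (+2) ✓  1973: Mon (+1)  1974: Tue (+1)  1975: Wed (+1)
  1976: Fri (+2)  1977: Sat (+1)  1978: Sun (+1) ✓  1979: Mon (+1)  1980: Wed (+2)
  1981: Thu (+1)  1982: Fri (+1)  1983: Sat (+1)  1984: Mon (+2)
Sunday years: 1939, 1944, 1950, 1961, 1967, 1972, 1978 — 7 in total.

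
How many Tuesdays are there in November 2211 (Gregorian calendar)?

4

November 2211 has 30 days and begins on Friday.
The first Tuesday is November 5.
Tuesdays fall on 5, 12, 19, 26 — that's 4.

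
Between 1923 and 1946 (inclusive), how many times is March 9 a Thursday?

Track March 9's weekday year by year (advancing +1, or +2 across a Feb 29):
  1923: Fri  1924: Sun (+2)  1925: Mon (+1)  1926: Tue (+1)  1927: Wed (+1)
  1928: Fri (+2)  1929: Sat (+1)  1930: Sun (+1)  1931: Mon (+1)  1932: Wed (+2)
  1933: Thu (+1) ✓  1934: Fri (+1)  1935: Sat (+1)  1936: Mon (+2)  1937: Tue (+1)
  1938: Wed (+1)  1939: Thu (+1) ✓  1940: Sat (+2)  1941: Sun (+1)  1942: Mon (+1)
  1943: Tue (+1)  1944: Thu (+2) ✓  1945: Fri (+1)  1946: Sat (+1)
Thursday years: 1933, 1939, 1944 — 3 in total.

3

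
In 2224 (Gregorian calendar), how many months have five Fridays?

5

A month of length L has five Fridays iff its first Friday is on day ≤ L−28 (so day 1–3 in a 31-day month, 1–2 in a 30-day month, day 1 in a leap February).
Checking each month of 2224: Jan starts Thu (31d) ✓; Feb starts Sun (29d); Mar starts Mon (31d); Apr starts Thu (30d) ✓; May starts Sat (31d); Jun starts Tue (30d); Jul starts Thu (31d) ✓; Aug starts Sun (31d); Sep starts Wed (30d); Oct starts Fri (31d) ✓; Nov starts Mon (30d); Dec starts Wed (31d) ✓.
Five-Friday months: January, April, July, October, December → 5.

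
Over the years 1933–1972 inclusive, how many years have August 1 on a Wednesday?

Track August 1's weekday year by year (advancing +1, or +2 across a Feb 29):
  1933: Tue  1934: Wed (+1) ✓  1935: Thu (+1)  1936: Sat (+2)  1937: Sun (+1)
  1938: Mon (+1)  1939: Tue (+1)  1940: Thu (+2)  1941: Fri (+1)  1942: Sat (+1)
  1943: Sun (+1)  1944: Tue (+2)  1945: Wed (+1) ✓  1946: Thu (+1)  … (12 more years) …
  1959: Sat (+1)  1960: Mon (+2)  1961: Tue (+1)  1962: Wed (+1) ✓  1963: Thu (+1)
  1964: Sat (+2)  1965: Sun (+1)  1966: Mon (+1)  1967: Tue (+1)  1968: Thu (+2)
  1969: Fri (+1)  1970: Sat (+1)  1971: Sun (+1)  1972: Tue (+2)
Wednesday years: 1934, 1945, 1951, 1956, 1962 — 5 in total.

5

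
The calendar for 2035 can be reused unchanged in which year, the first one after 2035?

2046

Two years share a calendar iff Jan 1 falls on the same weekday and both are leap or both are common. 2035: Jan 1 is Monday, common year.
2036: Jan 1 Tuesday, leap
2037: Jan 1 Thursday, common
2038: Jan 1 Friday, common
2039: Jan 1 Saturday, common
2040: Jan 1 Sunday, leap
2041: Jan 1 Tuesday, common
2042: Jan 1 Wednesday, common
2043: Jan 1 Thursday, common
2044: Jan 1 Friday, leap
2045: Jan 1 Sunday, common
2046: Jan 1 Monday, common
2046 matches on both conditions.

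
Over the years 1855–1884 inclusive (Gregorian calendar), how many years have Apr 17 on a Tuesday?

5

Track Apr 17's weekday year by year (advancing +1, or +2 across a Feb 29):
  1855: Tue ✓  1856: Thu (+2)  1857: Fri (+1)  1858: Sat (+1)  1859: Sun (+1)
  1860: Tue (+2) ✓  1861: Wed (+1)  1862: Thu (+1)  1863: Fri (+1)  1864: Sun (+2)
  1865: Mon (+1)  1866: Tue (+1) ✓  1867: Wed (+1)  1868: Fri (+2)  1869: Sat (+1)
  1870: Sun (+1)  1871: Mon (+1)  1872: Wed (+2)  1873: Thu (+1)  1874: Fri (+1)
  1875: Sat (+1)  1876: Mon (+2)  1877: Tue (+1) ✓  1878: Wed (+1)  1879: Thu (+1)
  1880: Sat (+2)  1881: Sun (+1)  1882: Mon (+1)  1883: Tue (+1) ✓  1884: Thu (+2)
Tuesday years: 1855, 1860, 1866, 1877, 1883 — 5 in total.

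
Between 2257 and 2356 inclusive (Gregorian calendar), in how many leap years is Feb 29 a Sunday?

3

Leap years in 2257–2356: 24 of them.
Feb 29 weekday advances by 5 (mod 7) from one leap year to the next four years later (or differs when a century non-leap intervenes).
Leap-day weekdays: 2260:Wed 2264:Mon 2268:Sat 2272:Thu 2276:Tue 2280:Sun✓ 2284:Fri 2288:Wed 2292:Mon 2296:Sat 2304:Mon 2308:Sat 2312:Thu 2316:Tue 2320:Sun✓ 2324:Fri 2328:Wed 2332:Mon 2336:Sat 2340:Thu 2344:Tue 2348:Sun✓ 2352:Fri 2356:Wed
Sunday: 2280, 2320, 2348 → 3.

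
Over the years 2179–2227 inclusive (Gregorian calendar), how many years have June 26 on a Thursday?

7

Track June 26's weekday year by year (advancing +1, or +2 across a Feb 29):
  2179: Sat  2180: Mon (+2)  2181: Tue (+1)  2182: Wed (+1)  2183: Thu (+1) ✓
  2184: Sat (+2)  2185: Sun (+1)  2186: Mon (+1)  2187: Tue (+1)  2188: Thu (+2) ✓
  2189: Fri (+1)  2190: Sat (+1)  2191: Sun (+1)  2192: Tue (+2)  … (21 more years) …
  2214: Sun (+1)  2215: Mon (+1)  2216: Wed (+2)  2217: Thu (+1) ✓  2218: Fri (+1)
  2219: Sat (+1)  2220: Mon (+2)  2221: Tue (+1)  2222: Wed (+1)  2223: Thu (+1) ✓
  2224: Sat (+2)  2225: Sun (+1)  2226: Mon (+1)  2227: Tue (+1)
Thursday years: 2183, 2188, 2194, 2200, 2206, 2217, 2223 — 7 in total.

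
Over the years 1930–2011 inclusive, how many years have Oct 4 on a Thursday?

11

Track Oct 4's weekday year by year (advancing +1, or +2 across a Feb 29):
  1930: Sat  1931: Sun (+1)  1932: Tue (+2)  1933: Wed (+1)  1934: Thu (+1) ✓
  1935: Fri (+1)  1936: Sun (+2)  1937: Mon (+1)  1938: Tue (+1)  1939: Wed (+1)
  1940: Fri (+2)  1941: Sat (+1)  1942: Sun (+1)  1943: Mon (+1)  … (54 more years) …
  1998: Sun (+1)  1999: Mon (+1)  2000: Wed (+2)  2001: Thu (+1) ✓  2002: Fri (+1)
  2003: Sat (+1)  2004: Mon (+2)  2005: Tue (+1)  2006: Wed (+1)  2007: Thu (+1) ✓
  2008: Sat (+2)  2009: Sun (+1)  2010: Mon (+1)  2011: Tue (+1)
Thursday years: 1934, 1945, 1951, 1956, 1962, 1973, 1979, 1984, 1990, 2001, 2007 — 11 in total.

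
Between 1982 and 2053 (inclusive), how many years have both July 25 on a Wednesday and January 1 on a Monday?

7

Check each year's weekday for July 25 and January 1:
  1982: Sun/Fri  1983: Mon/Sat  1984: Wed/Sun  1985: Thu/Tue  1986: Fri/Wed  1987: Sat/Thu  1988: Mon/Fri  1989: Tue/Sun  1990: Wed/Mon ✓  1991: Thu/Tue  1992: Sat/Wed  1993: Sun/Fri  1994: Mon/Sat  1995: Tue/Sun  …(44 more)…  2040: Wed/Sun  2041: Thu/Tue  2042: Fri/Wed  2043: Sat/Thu  2044: Mon/Fri  2045: Tue/Sun  2046: Wed/Mon ✓  2047: Thu/Tue  2048: Sat/Wed  2049: Sun/Fri  2050: Mon/Sat  2051: Tue/Sun  2052: Thu/Mon  2053: Fri/Wed
Both conditions hold in: 1990, 2001, 2007, 2018, 2029, 2035, 2046 — 7.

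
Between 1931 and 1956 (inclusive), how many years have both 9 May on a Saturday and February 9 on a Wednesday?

0

Check each year's weekday for 9 May and February 9:
  1931: Sat/Mon  1932: Mon/Tue  1933: Tue/Thu  1934: Wed/Fri  1935: Thu/Sat  1936: Sat/Sun  1937: Sun/Tue  1938: Mon/Wed  1939: Tue/Thu  1940: Thu/Fri  1941: Fri/Sun  1942: Sat/Mon  1943: Sun/Tue  1944: Tue/Wed  1945: Wed/Fri  1946: Thu/Sat  1947: Fri/Sun  1948: Sun/Mon  1949: Mon/Wed  1950: Tue/Thu  1951: Wed/Fri  1952: Fri/Sat  1953: Sat/Mon  1954: Sun/Tue  1955: Mon/Wed  1956: Wed/Thu
Both conditions hold in: no year — 0.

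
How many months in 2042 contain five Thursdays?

4

A month of length L has five Thursdays iff its first Thursday is on day ≤ L−28 (so day 1–3 in a 31-day month, 1–2 in a 30-day month, day 1 in a leap February).
Checking each month of 2042: Jan starts Wed (31d) ✓; Feb starts Sat (28d); Mar starts Sat (31d); Apr starts Tue (30d); May starts Thu (31d) ✓; Jun starts Sun (30d); Jul starts Tue (31d) ✓; Aug starts Fri (31d); Sep starts Mon (30d); Oct starts Wed (31d) ✓; Nov starts Sat (30d); Dec starts Mon (31d).
Five-Thursday months: January, May, July, October → 4.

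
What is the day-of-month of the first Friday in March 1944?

3

March 1, 1944 is a Wednesday, so the first Friday is the 3rd.
The first Friday is 3 + 0 = 3.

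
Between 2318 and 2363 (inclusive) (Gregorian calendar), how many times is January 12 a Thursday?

Track January 12's weekday year by year (advancing +1, or +2 across a Feb 29):
  2318: Sat  2319: Sun (+1)  2320: Mon (+1)  2321: Wed (+2)  2322: Thu (+1) ✓
  2323: Fri (+1)  2324: Sat (+1)  2325: Mon (+2)  2326: Tue (+1)  2327: Wed (+1)
  2328: Thu (+1) ✓  2329: Sat (+2)  2330: Sun (+1)  2331: Mon (+1)  … (18 more years) …
  2350: Thu (+1) ✓  2351: Fri (+1)  2352: Sat (+1)  2353: Mon (+2)  2354: Tue (+1)
  2355: Wed (+1)  2356: Thu (+1) ✓  2357: Sat (+2)  2358: Sun (+1)  2359: Mon (+1)
  2360: Tue (+1)  2361: Thu (+2) ✓  2362: Fri (+1)  2363: Sat (+1)
Thursday years: 2322, 2328, 2333, 2339, 2350, 2356, 2361 — 7 in total.

7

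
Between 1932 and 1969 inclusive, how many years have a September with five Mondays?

September has 30 days; it has five Mondays when Monday falls among the first (month-length − 28) days — i.e. when September 1 is one of Monday/Sunday.
September 1 by year: 1932:Thu 1933:Fri 1934:Sat 1935:Sun✓ 1936:Tue 1937:Wed 1938:Thu 1939:Fri 1940:Sun✓ 1941:Mon✓ 1942:Tue 1943:Wed 1944:Fri 1945:Sat 1946:Sun✓ …(8 more)… 1955:Thu 1956:Sat 1957:Sun✓ 1958:Mon✓ 1959:Tue 1960:Thu 1961:Fri 1962:Sat 1963:Sun✓ 1964:Tue 1965:Wed 1966:Thu 1967:Fri 1968:Sun✓ 1969:Mon✓
Years with five Mondays: 1935, 1940, 1941, 1946, 1947, 1952, 1957, 1958, 1963, 1968, 1969 → 11.

11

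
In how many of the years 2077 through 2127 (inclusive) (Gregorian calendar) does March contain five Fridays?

March has 31 days; it has five Fridays when Friday falls among the first (month-length − 28) days — i.e. when March 1 is one of Friday/Thursday/Wednesday.
March 1 by year: 2077:Mon 2078:Tue 2079:Wed✓ 2080:Fri✓ 2081:Sat 2082:Sun 2083:Mon 2084:Wed✓ 2085:Thu✓ 2086:Fri✓ 2087:Sat 2088:Mon 2089:Tue 2090:Wed✓ 2091:Thu✓ …(21 more)… 2113:Wed✓ 2114:Thu✓ 2115:Fri✓ 2116:Sun 2117:Mon 2118:Tue 2119:Wed✓ 2120:Fri✓ 2121:Sat 2122:Sun 2123:Mon 2124:Wed✓ 2125:Thu✓ 2126:Fri✓ 2127:Sat
Years with five Fridays: 2079, 2080, 2084, 2085, 2086, 2090, 2091, 2096, 2097, 2102, 2103, 2108, 2109, 2113, 2114, 2115, 2119, 2120, 2124, 2125, 2126 → 21.

21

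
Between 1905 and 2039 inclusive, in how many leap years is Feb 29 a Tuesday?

Leap years in 1905–2039: 33 of them.
Feb 29 weekday advances by 5 (mod 7) from one leap year to the next four years later (or differs when a century non-leap intervenes).
Leap-day weekdays: 1908:Sat 1912:Thu 1916:Tue✓ 1920:Sun 1924:Fri 1928:Wed 1932:Mon 1936:Sat 1940:Thu 1944:Tue✓ 1948:Sun 1952:Fri 1956:Wed …(7 more)… 1988:Mon 1992:Sat 1996:Thu 2000:Tue✓ 2004:Sun 2008:Fri 2012:Wed 2016:Mon 2020:Sat 2024:Thu 2028:Tue✓ 2032:Sun 2036:Fri
Tuesday: 1916, 1944, 1972, 2000, 2028 → 5.

5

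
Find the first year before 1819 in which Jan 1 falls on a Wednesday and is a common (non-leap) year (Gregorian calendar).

Jan 1 advances by 2 weekdays after a leap year and by 1 after a common year.
1819: Jan 1 is Friday.
1818: Thursday
1817: Wednesday
1817 begins on a Wednesday and is a common year.

1817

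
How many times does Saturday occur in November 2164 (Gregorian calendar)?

November 2164 has 30 days and begins on Thursday.
The first Saturday is November 3.
Saturdays fall on 3, 10, 17, 24 — that's 4.

4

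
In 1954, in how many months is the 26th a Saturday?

Check the 26th of each month of 1954: Jan 26: Tue, Feb 26: Fri, Mar 26: Fri, Apr 26: Mon, May 26: Wed, Jun 26: Sat, Jul 26: Mon, Aug 26: Thu, Sep 26: Sun, Oct 26: Tue, Nov 26: Fri, Dec 26: Sun.
Saturday occurs in June — 1 month.

1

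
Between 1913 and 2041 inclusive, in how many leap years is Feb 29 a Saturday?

Leap years in 1913–2041: 32 of them.
Feb 29 weekday advances by 5 (mod 7) from one leap year to the next four years later (or differs when a century non-leap intervenes).
Leap-day weekdays: 1916:Tue 1920:Sun 1924:Fri 1928:Wed 1932:Mon 1936:Sat✓ 1940:Thu 1944:Tue 1948:Sun 1952:Fri 1956:Wed 1960:Mon 1964:Sat✓ …(6 more)… 1992:Sat✓ 1996:Thu 2000:Tue 2004:Sun 2008:Fri 2012:Wed 2016:Mon 2020:Sat✓ 2024:Thu 2028:Tue 2032:Sun 2036:Fri 2040:Wed
Saturday: 1936, 1964, 1992, 2020 → 4.

4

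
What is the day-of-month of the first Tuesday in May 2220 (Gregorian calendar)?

May 1, 2220 is a Monday, so the first Tuesday is the 2nd.
The first Tuesday is 2 + 0 = 2.

2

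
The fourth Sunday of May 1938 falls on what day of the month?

22

May 1, 1938 is a Sunday, so the first Sunday is the 1st.
The fourth Sunday is 1 + 21 = 22.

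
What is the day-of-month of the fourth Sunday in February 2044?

28

February 1, 2044 is a Monday, so the first Sunday is the 7th.
The fourth Sunday is 7 + 21 = 28.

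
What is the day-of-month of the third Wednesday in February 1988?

17

February 1, 1988 is a Monday, so the first Wednesday is the 3rd.
The third Wednesday is 3 + 14 = 17.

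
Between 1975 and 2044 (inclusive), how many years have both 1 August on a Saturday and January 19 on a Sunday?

Check each year's weekday for 1 August and January 19:
  1975: Fri/Sun  1976: Sun/Mon  1977: Mon/Wed  1978: Tue/Thu  1979: Wed/Fri  1980: Fri/Sat  1981: Sat/Mon  1982: Sun/Tue  1983: Mon/Wed  1984: Wed/Thu  1985: Thu/Sat  1986: Fri/Sun  1987: Sat/Mon  1988: Mon/Tue  …(42 more)…  2031: Fri/Sun  2032: Sun/Mon  2033: Mon/Wed  2034: Tue/Thu  2035: Wed/Fri  2036: Fri/Sat  2037: Sat/Mon  2038: Sun/Tue  2039: Mon/Wed  2040: Wed/Thu  2041: Thu/Sat  2042: Fri/Sun  2043: Sat/Mon  2044: Mon/Tue
Both conditions hold in: 1992, 2020 — 2.

2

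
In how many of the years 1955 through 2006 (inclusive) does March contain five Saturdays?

22

March has 31 days; it has five Saturdays when Saturday falls among the first (month-length − 28) days — i.e. when March 1 is one of Saturday/Friday/Thursday.
March 1 by year: 1955:Tue 1956:Thu✓ 1957:Fri✓ 1958:Sat✓ 1959:Sun 1960:Tue 1961:Wed 1962:Thu✓ 1963:Fri✓ 1964:Sun 1965:Mon 1966:Tue 1967:Wed 1968:Fri✓ 1969:Sat✓ …(22 more)… 1992:Sun 1993:Mon 1994:Tue 1995:Wed 1996:Fri✓ 1997:Sat✓ 1998:Sun 1999:Mon 2000:Wed 2001:Thu✓ 2002:Fri✓ 2003:Sat✓ 2004:Mon 2005:Tue 2006:Wed
Years with five Saturdays: 1956, 1957, 1958, 1962, 1963, 1968, 1969, 1973, 1974, 1975, 1979, 1980, 1984, 1985, 1986, 1990, 1991, 1996, 1997, 2001, 2002, 2003 → 22.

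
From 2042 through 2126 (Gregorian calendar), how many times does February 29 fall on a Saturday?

3

Leap years in 2042–2126: 20 of them.
Feb 29 weekday advances by 5 (mod 7) from one leap year to the next four years later (or differs when a century non-leap intervenes).
Leap-day weekdays: 2044:Mon 2048:Sat✓ 2052:Thu 2056:Tue 2060:Sun 2064:Fri 2068:Wed 2072:Mon 2076:Sat✓ 2080:Thu 2084:Tue 2088:Sun 2092:Fri 2096:Wed 2104:Fri 2108:Wed 2112:Mon 2116:Sat✓ 2120:Thu 2124:Tue
Saturday: 2048, 2076, 2116 → 3.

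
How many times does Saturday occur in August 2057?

August 2057 has 31 days and begins on Wednesday.
The first Saturday is August 4.
Saturdays fall on 4, 11, 18, 25 — that's 4.

4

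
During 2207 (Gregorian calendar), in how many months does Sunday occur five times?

4

A month of length L has five Sundays iff its first Sunday is on day ≤ L−28 (so day 1–3 in a 31-day month, 1–2 in a 30-day month, day 1 in a leap February).
Checking each month of 2207: Jan starts Thu (31d); Feb starts Sun (28d); Mar starts Sun (31d) ✓; Apr starts Wed (30d); May starts Fri (31d) ✓; Jun starts Mon (30d); Jul starts Wed (31d); Aug starts Sat (31d) ✓; Sep starts Tue (30d); Oct starts Thu (31d); Nov starts Sun (30d) ✓; Dec starts Tue (31d).
Five-Sunday months: March, May, August, November → 4.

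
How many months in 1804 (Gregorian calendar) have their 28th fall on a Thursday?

Check the 28th of each month of 1804: Jan 28: Sat, Feb 28: Tue, Mar 28: Wed, Apr 28: Sat, May 28: Mon, Jun 28: Thu, Jul 28: Sat, Aug 28: Tue, Sep 28: Fri, Oct 28: Sun, Nov 28: Wed, Dec 28: Fri.
Thursday occurs in June — 1 month.

1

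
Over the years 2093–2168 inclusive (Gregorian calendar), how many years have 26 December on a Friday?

Track 26 December's weekday year by year (advancing +1, or +2 across a Feb 29):
  2093: Sat  2094: Sun (+1)  2095: Mon (+1)  2096: Wed (+2)  2097: Thu (+1)
  2098: Fri (+1) ✓  2099: Sat (+1)  2100: Sun (+1)  2101: Mon (+1)  2102: Tue (+1)
  2103: Wed (+1)  2104: Fri (+2) ✓  2105: Sat (+1)  2106: Sun (+1)  … (48 more years) …
  2155: Fri (+1) ✓  2156: Sun (+2)  2157: Mon (+1)  2158: Tue (+1)  2159: Wed (+1)
  2160: Fri (+2) ✓  2161: Sat (+1)  2162: Sun (+1)  2163: Mon (+1)  2164: Wed (+2)
  2165: Thu (+1)  2166: Fri (+1) ✓  2167: Sat (+1)  2168: Mon (+2)
Friday years: 2098, 2104, 2110, 2121, 2127, 2132, 2138, 2149, 2155, 2160, 2166 — 11 in total.

11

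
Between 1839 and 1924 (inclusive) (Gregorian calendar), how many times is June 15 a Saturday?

13

Track June 15's weekday year by year (advancing +1, or +2 across a Feb 29):
  1839: Sat ✓  1840: Mon (+2)  1841: Tue (+1)  1842: Wed (+1)  1843: Thu (+1)
  1844: Sat (+2) ✓  1845: Sun (+1)  1846: Mon (+1)  1847: Tue (+1)  1848: Thu (+2)
  1849: Fri (+1)  1850: Sat (+1) ✓  1851: Sun (+1)  1852: Tue (+2)  … (58 more years) …
  1911: Thu (+1)  1912: Sat (+2) ✓  1913: Sun (+1)  1914: Mon (+1)  1915: Tue (+1)
  1916: Thu (+2)  1917: Fri (+1)  1918: Sat (+1) ✓  1919: Sun (+1)  1920: Tue (+2)
  1921: Wed (+1)  1922: Thu (+1)  1923: Fri (+1)  1924: Sun (+2)
Saturday years: 1839, 1844, 1850, 1861, 1867, 1872, 1878, 1889, 1895, 1901, 1907, 1912, 1918 — 13 in total.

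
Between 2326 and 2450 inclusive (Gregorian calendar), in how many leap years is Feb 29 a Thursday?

4

Leap years in 2326–2450: 31 of them.
Feb 29 weekday advances by 5 (mod 7) from one leap year to the next four years later (or differs when a century non-leap intervenes).
Leap-day weekdays: 2328:Wed 2332:Mon 2336:Sat 2340:Thu✓ 2344:Tue 2348:Sun 2352:Fri 2356:Wed 2360:Mon 2364:Sat 2368:Thu✓ 2372:Tue 2376:Sun …(5 more)… 2400:Tue 2404:Sun 2408:Fri 2412:Wed 2416:Mon 2420:Sat 2424:Thu✓ 2428:Tue 2432:Sun 2436:Fri 2440:Wed 2444:Mon 2448:Sat
Thursday: 2340, 2368, 2396, 2424 → 4.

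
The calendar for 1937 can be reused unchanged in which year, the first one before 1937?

1926

Two years share a calendar iff Jan 1 falls on the same weekday and both are leap or both are common. 1937: Jan 1 is Friday, common year.
1936: Jan 1 Wednesday, leap
1935: Jan 1 Tuesday, common
1934: Jan 1 Monday, common
1933: Jan 1 Sunday, common
1932: Jan 1 Friday, leap
1931: Jan 1 Thursday, common
1930: Jan 1 Wednesday, common
1929: Jan 1 Tuesday, common
1928: Jan 1 Sunday, leap
1927: Jan 1 Saturday, common
1926: Jan 1 Friday, common
1926 matches on both conditions.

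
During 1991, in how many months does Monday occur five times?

A month of length L has five Mondays iff its first Monday is on day ≤ L−28 (so day 1–3 in a 31-day month, 1–2 in a 30-day month, day 1 in a leap February).
Checking each month of 1991: Jan starts Tue (31d); Feb starts Fri (28d); Mar starts Fri (31d); Apr starts Mon (30d) ✓; May starts Wed (31d); Jun starts Sat (30d); Jul starts Mon (31d) ✓; Aug starts Thu (31d); Sep starts Sun (30d) ✓; Oct starts Tue (31d); Nov starts Fri (30d); Dec starts Sun (31d) ✓.
Five-Monday months: April, July, September, December → 4.

4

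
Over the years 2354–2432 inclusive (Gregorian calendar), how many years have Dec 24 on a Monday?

11

Track Dec 24's weekday year by year (advancing +1, or +2 across a Feb 29):
  2354: Fri  2355: Sat (+1)  2356: Mon (+2) ✓  2357: Tue (+1)  2358: Wed (+1)
  2359: Thu (+1)  2360: Sat (+2)  2361: Sun (+1)  2362: Mon (+1) ✓  2363: Tue (+1)
  2364: Thu (+2)  2365: Fri (+1)  2366: Sat (+1)  2367: Sun (+1)  … (51 more years) …
  2419: Tue (+1)  2420: Thu (+2)  2421: Fri (+1)  2422: Sat (+1)  2423: Sun (+1)
  2424: Tue (+2)  2425: Wed (+1)  2426: Thu (+1)  2427: Fri (+1)  2428: Sun (+2)
  2429: Mon (+1) ✓  2430: Tue (+1)  2431: Wed (+1)  2432: Fri (+2)
Monday years: 2356, 2362, 2373, 2379, 2384, 2390, 2401, 2407, 2412, 2418, 2429 — 11 in total.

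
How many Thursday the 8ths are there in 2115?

Check the 8th of each month of 2115: Jan 8: Tue, Feb 8: Fri, Mar 8: Fri, Apr 8: Mon, May 8: Wed, Jun 8: Sat, Jul 8: Mon, Aug 8: Thu, Sep 8: Sun, Oct 8: Tue, Nov 8: Fri, Dec 8: Sun.
Thursday occurs in August — 1 month.

1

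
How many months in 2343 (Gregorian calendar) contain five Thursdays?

A month of length L has five Thursdays iff its first Thursday is on day ≤ L−28 (so day 1–3 in a 31-day month, 1–2 in a 30-day month, day 1 in a leap February).
Checking each month of 2343: Jan starts Fri (31d); Feb starts Mon (28d); Mar starts Mon (31d); Apr starts Thu (30d) ✓; May starts Sat (31d); Jun starts Tue (30d); Jul starts Thu (31d) ✓; Aug starts Sun (31d); Sep starts Wed (30d) ✓; Oct starts Fri (31d); Nov starts Mon (30d); Dec starts Wed (31d) ✓.
Five-Thursday months: April, July, September, December → 4.

4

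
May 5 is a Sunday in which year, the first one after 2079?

From one year to the next, a fixed date's weekday advances by 1, or by 2 when a Feb 29 lies between the two dates.
2079: May 5 is Friday.
2080: Sunday (+2)
May 5 falls on a Sunday in 2080.

2080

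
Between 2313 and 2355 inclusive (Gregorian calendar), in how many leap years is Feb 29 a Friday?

2

Leap years in 2313–2355: 10 of them.
Feb 29 weekday advances by 5 (mod 7) from one leap year to the next four years later (or differs when a century non-leap intervenes).
Leap-day weekdays: 2316:Tue 2320:Sun 2324:Fri✓ 2328:Wed 2332:Mon 2336:Sat 2340:Thu 2344:Tue 2348:Sun 2352:Fri✓
Friday: 2324, 2352 → 2.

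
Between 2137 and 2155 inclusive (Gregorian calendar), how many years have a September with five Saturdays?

September has 30 days; it has five Saturdays when Saturday falls among the first (month-length − 28) days — i.e. when September 1 is one of Saturday/Friday.
September 1 by year: 2137:Sun 2138:Mon 2139:Tue 2140:Thu 2141:Fri✓ 2142:Sat✓ 2143:Sun 2144:Tue 2145:Wed 2146:Thu 2147:Fri✓ 2148:Sun 2149:Mon 2150:Tue 2151:Wed 2152:Fri✓ 2153:Sat✓ 2154:Sun 2155:Mon
Years with five Saturdays: 2141, 2142, 2147, 2152, 2153 → 5.

5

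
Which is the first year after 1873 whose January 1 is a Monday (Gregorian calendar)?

Jan 1 advances by 2 weekdays after a leap year and by 1 after a common year.
1873: Jan 1 is Wednesday.
1874: Thursday
1875: Friday
1876: Saturday (leap)
1877: Monday
1877 begins on a Monday

1877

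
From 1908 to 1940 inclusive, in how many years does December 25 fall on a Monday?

Track December 25's weekday year by year (advancing +1, or +2 across a Feb 29):
  1908: Fri  1909: Sat (+1)  1910: Sun (+1)  1911: Mon (+1) ✓  1912: Wed (+2)
  1913: Thu (+1)  1914: Fri (+1)  1915: Sat (+1)  1916: Mon (+2) ✓  1917: Tue (+1)
  1918: Wed (+1)  1919: Thu (+1)  1920: Sat (+2)  1921: Sun (+1)  … (5 more years) …
  1927: Sun (+1)  1928: Tue (+2)  1929: Wed (+1)  1930: Thu (+1)  1931: Fri (+1)
  1932: Sun (+2)  1933: Mon (+1) ✓  1934: Tue (+1)  1935: Wed (+1)  1936: Fri (+2)
  1937: Sat (+1)  1938: Sun (+1)  1939: Mon (+1) ✓  1940: Wed (+2)
Monday years: 1911, 1916, 1922, 1933, 1939 — 5 in total.

5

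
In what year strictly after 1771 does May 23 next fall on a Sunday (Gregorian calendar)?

From one year to the next, a fixed date's weekday advances by 1, or by 2 when a Feb 29 lies between the two dates.
1771: May 23 is Thursday.
1772: Saturday (+2)
1773: Sunday (+1)
May 23 falls on a Sunday in 1773.

1773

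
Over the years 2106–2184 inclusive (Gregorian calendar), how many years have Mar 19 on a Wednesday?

11

Track Mar 19's weekday year by year (advancing +1, or +2 across a Feb 29):
  2106: Fri  2107: Sat (+1)  2108: Mon (+2)  2109: Tue (+1)  2110: Wed (+1) ✓
  2111: Thu (+1)  2112: Sat (+2)  2113: Sun (+1)  2114: Mon (+1)  2115: Tue (+1)
  2116: Thu (+2)  2117: Fri (+1)  2118: Sat (+1)  2119: Sun (+1)  … (51 more years) …
  2171: Tue (+1)  2172: Thu (+2)  2173: Fri (+1)  2174: Sat (+1)  2175: Sun (+1)
  2176: Tue (+2)  2177: Wed (+1) ✓  2178: Thu (+1)  2179: Fri (+1)  2180: Sun (+2)
  2181: Mon (+1)  2182: Tue (+1)  2183: Wed (+1) ✓  2184: Fri (+2)
Wednesday years: 2110, 2121, 2127, 2132, 2138, 2149, 2155, 2160, 2166, 2177, 2183 — 11 in total.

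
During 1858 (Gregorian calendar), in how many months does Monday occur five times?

4

A month of length L has five Mondays iff its first Monday is on day ≤ L−28 (so day 1–3 in a 31-day month, 1–2 in a 30-day month, day 1 in a leap February).
Checking each month of 1858: Jan starts Fri (31d); Feb starts Mon (28d); Mar starts Mon (31d) ✓; Apr starts Thu (30d); May starts Sat (31d) ✓; Jun starts Tue (30d); Jul starts Thu (31d); Aug starts Sun (31d) ✓; Sep starts Wed (30d); Oct starts Fri (31d); Nov starts Mon (30d) ✓; Dec starts Wed (31d).
Five-Monday months: March, May, August, November → 4.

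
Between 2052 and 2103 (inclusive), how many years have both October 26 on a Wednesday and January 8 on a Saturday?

Check each year's weekday for October 26 and January 8:
  2052: Sat/Mon  2053: Sun/Wed  2054: Mon/Thu  2055: Tue/Fri  2056: Thu/Sat  2057: Fri/Mon  2058: Sat/Tue  2059: Sun/Wed  2060: Tue/Thu  2061: Wed/Sat ✓  2062: Thu/Sun  2063: Fri/Mon  2064: Sun/Tue  2065: Mon/Thu  …(24 more)…  2090: Thu/Sun  2091: Fri/Mon  2092: Sun/Tue  2093: Mon/Thu  2094: Tue/Fri  2095: Wed/Sat ✓  2096: Fri/Sun  2097: Sat/Tue  2098: Sun/Wed  2099: Mon/Thu  2100: Tue/Fri  2101: Wed/Sat ✓  2102: Thu/Sun  2103: Fri/Mon
Both conditions hold in: 2061, 2067, 2078, 2089, 2095, 2101 — 6.

6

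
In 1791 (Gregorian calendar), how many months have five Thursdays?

A month of length L has five Thursdays iff its first Thursday is on day ≤ L−28 (so day 1–3 in a 31-day month, 1–2 in a 30-day month, day 1 in a leap February).
Checking each month of 1791: Jan starts Sat (31d); Feb starts Tue (28d); Mar starts Tue (31d) ✓; Apr starts Fri (30d); May starts Sun (31d); Jun starts Wed (30d) ✓; Jul starts Fri (31d); Aug starts Mon (31d); Sep starts Thu (30d) ✓; Oct starts Sat (31d); Nov starts Tue (30d); Dec starts Thu (31d) ✓.
Five-Thursday months: March, June, September, December → 4.

4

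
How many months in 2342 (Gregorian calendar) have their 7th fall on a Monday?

Check the 7th of each month of 2342: Jan 7: Wed, Feb 7: Sat, Mar 7: Sat, Apr 7: Tue, May 7: Thu, Jun 7: Sun, Jul 7: Tue, Aug 7: Fri, Sep 7: Mon, Oct 7: Wed, Nov 7: Sat, Dec 7: Mon.
Monday occurs in September, December — 2 months.

2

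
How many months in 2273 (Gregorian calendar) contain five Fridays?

4

A month of length L has five Fridays iff its first Friday is on day ≤ L−28 (so day 1–3 in a 31-day month, 1–2 in a 30-day month, day 1 in a leap February).
Checking each month of 2273: Jan starts Wed (31d) ✓; Feb starts Sat (28d); Mar starts Sat (31d); Apr starts Tue (30d); May starts Thu (31d) ✓; Jun starts Sun (30d); Jul starts Tue (31d); Aug starts Fri (31d) ✓; Sep starts Mon (30d); Oct starts Wed (31d) ✓; Nov starts Sat (30d); Dec starts Mon (31d).
Five-Friday months: January, May, August, October → 4.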